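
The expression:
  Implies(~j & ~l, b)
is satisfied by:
  {b: True, l: True, j: True}
  {b: True, l: True, j: False}
  {b: True, j: True, l: False}
  {b: True, j: False, l: False}
  {l: True, j: True, b: False}
  {l: True, j: False, b: False}
  {j: True, l: False, b: False}


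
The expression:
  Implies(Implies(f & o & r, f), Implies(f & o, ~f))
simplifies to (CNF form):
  ~f | ~o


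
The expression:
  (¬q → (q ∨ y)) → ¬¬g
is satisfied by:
  {g: True, y: False, q: False}
  {q: True, g: True, y: False}
  {g: True, y: True, q: False}
  {q: True, g: True, y: True}
  {q: False, y: False, g: False}


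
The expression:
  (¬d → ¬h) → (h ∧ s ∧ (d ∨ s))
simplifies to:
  h ∧ (s ∨ ¬d)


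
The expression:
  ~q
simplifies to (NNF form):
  ~q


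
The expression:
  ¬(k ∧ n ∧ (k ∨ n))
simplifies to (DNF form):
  ¬k ∨ ¬n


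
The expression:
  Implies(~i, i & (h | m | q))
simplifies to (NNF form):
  i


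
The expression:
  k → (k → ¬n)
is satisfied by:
  {k: False, n: False}
  {n: True, k: False}
  {k: True, n: False}


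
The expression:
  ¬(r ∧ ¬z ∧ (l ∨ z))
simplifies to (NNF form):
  z ∨ ¬l ∨ ¬r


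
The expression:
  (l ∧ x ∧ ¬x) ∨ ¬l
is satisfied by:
  {l: False}


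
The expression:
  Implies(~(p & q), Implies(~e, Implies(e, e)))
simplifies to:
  True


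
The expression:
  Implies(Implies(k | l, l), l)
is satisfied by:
  {k: True, l: True}
  {k: True, l: False}
  {l: True, k: False}


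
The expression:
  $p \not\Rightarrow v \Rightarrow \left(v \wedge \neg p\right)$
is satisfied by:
  {v: True, p: False}
  {p: False, v: False}
  {p: True, v: True}


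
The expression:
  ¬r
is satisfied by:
  {r: False}


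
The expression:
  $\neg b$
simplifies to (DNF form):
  $\neg b$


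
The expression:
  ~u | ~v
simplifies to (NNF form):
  ~u | ~v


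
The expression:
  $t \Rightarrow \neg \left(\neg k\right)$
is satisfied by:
  {k: True, t: False}
  {t: False, k: False}
  {t: True, k: True}


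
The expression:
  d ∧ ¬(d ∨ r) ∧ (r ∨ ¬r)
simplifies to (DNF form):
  False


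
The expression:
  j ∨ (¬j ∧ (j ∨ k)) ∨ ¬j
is always true.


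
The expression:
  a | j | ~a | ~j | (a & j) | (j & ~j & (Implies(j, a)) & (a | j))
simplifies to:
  True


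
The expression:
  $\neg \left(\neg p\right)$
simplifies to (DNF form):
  $p$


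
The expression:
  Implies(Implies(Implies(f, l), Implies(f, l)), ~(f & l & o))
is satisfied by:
  {l: False, o: False, f: False}
  {f: True, l: False, o: False}
  {o: True, l: False, f: False}
  {f: True, o: True, l: False}
  {l: True, f: False, o: False}
  {f: True, l: True, o: False}
  {o: True, l: True, f: False}


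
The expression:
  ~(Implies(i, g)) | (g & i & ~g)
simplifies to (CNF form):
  i & ~g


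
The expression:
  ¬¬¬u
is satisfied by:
  {u: False}


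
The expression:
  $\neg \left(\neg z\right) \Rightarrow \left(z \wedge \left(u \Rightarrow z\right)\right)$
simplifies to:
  $\text{True}$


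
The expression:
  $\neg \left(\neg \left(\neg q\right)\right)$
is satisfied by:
  {q: False}


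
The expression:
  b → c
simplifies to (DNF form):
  c ∨ ¬b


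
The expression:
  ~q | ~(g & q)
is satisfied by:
  {g: False, q: False}
  {q: True, g: False}
  {g: True, q: False}


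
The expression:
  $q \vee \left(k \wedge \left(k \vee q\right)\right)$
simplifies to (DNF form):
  $k \vee q$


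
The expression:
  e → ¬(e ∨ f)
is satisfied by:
  {e: False}


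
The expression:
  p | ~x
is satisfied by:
  {p: True, x: False}
  {x: False, p: False}
  {x: True, p: True}


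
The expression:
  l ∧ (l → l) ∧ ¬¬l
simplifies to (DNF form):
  l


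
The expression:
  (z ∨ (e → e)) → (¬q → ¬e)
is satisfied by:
  {q: True, e: False}
  {e: False, q: False}
  {e: True, q: True}


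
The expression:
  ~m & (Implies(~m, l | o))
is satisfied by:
  {o: True, l: True, m: False}
  {o: True, l: False, m: False}
  {l: True, o: False, m: False}


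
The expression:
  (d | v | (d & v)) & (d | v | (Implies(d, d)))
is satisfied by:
  {d: True, v: True}
  {d: True, v: False}
  {v: True, d: False}


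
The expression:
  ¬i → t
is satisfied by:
  {i: True, t: True}
  {i: True, t: False}
  {t: True, i: False}


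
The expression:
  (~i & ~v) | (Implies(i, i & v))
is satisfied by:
  {v: True, i: False}
  {i: False, v: False}
  {i: True, v: True}


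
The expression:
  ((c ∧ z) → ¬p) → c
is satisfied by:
  {c: True}


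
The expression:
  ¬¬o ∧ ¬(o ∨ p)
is never true.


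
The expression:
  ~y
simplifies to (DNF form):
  ~y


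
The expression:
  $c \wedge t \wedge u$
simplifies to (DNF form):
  $c \wedge t \wedge u$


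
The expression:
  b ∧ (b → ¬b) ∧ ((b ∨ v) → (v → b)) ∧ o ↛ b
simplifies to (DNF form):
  False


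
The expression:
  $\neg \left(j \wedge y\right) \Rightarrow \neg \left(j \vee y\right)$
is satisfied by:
  {j: False, y: False}
  {y: True, j: True}


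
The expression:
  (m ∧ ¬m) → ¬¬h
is always true.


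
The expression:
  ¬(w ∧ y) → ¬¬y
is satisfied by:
  {y: True}


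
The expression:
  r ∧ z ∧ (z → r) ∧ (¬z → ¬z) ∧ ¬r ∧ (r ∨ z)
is never true.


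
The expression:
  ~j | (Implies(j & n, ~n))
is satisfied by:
  {n: False, j: False}
  {j: True, n: False}
  {n: True, j: False}


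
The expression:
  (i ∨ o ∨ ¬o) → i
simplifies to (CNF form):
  i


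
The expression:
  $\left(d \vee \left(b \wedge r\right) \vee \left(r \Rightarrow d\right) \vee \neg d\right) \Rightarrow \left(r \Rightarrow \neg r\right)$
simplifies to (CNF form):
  $\neg r$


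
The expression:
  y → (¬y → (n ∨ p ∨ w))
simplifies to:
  True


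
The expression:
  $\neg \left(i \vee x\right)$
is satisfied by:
  {x: False, i: False}


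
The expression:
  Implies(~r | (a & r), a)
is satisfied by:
  {r: True, a: True}
  {r: True, a: False}
  {a: True, r: False}


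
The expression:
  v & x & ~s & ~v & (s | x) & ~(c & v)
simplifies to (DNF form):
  False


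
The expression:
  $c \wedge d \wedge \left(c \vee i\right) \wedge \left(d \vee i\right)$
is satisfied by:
  {c: True, d: True}


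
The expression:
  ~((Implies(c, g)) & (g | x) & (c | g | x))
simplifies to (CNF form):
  ~g & (c | ~x)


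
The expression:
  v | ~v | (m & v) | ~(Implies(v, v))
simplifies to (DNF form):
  True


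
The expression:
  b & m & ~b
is never true.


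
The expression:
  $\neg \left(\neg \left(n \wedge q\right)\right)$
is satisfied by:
  {q: True, n: True}


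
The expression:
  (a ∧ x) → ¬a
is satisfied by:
  {x: False, a: False}
  {a: True, x: False}
  {x: True, a: False}


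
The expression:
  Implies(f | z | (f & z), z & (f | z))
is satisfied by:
  {z: True, f: False}
  {f: False, z: False}
  {f: True, z: True}


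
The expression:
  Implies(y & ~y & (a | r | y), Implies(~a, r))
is always true.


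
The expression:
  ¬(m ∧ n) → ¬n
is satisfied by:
  {m: True, n: False}
  {n: False, m: False}
  {n: True, m: True}


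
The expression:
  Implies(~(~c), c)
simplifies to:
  True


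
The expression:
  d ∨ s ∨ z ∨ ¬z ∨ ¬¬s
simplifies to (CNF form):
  True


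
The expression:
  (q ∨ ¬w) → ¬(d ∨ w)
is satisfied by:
  {d: False, w: False, q: False}
  {q: True, d: False, w: False}
  {w: True, d: False, q: False}
  {w: True, d: True, q: False}


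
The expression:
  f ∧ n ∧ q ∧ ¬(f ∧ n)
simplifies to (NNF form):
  False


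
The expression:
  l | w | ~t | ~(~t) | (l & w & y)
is always true.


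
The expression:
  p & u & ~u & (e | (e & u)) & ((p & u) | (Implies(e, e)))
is never true.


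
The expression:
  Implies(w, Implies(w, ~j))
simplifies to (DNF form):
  ~j | ~w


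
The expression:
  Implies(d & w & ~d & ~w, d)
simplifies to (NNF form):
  True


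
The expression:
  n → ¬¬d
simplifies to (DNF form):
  d ∨ ¬n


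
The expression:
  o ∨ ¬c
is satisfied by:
  {o: True, c: False}
  {c: False, o: False}
  {c: True, o: True}


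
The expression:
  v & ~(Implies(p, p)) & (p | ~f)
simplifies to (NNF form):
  False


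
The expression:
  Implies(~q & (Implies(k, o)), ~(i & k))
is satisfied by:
  {q: True, k: False, o: False, i: False}
  {q: False, k: False, o: False, i: False}
  {i: True, q: True, k: False, o: False}
  {i: True, q: False, k: False, o: False}
  {q: True, o: True, i: False, k: False}
  {o: True, i: False, k: False, q: False}
  {i: True, o: True, q: True, k: False}
  {i: True, o: True, q: False, k: False}
  {q: True, k: True, i: False, o: False}
  {k: True, i: False, o: False, q: False}
  {q: True, i: True, k: True, o: False}
  {i: True, k: True, q: False, o: False}
  {q: True, o: True, k: True, i: False}
  {o: True, k: True, i: False, q: False}
  {i: True, o: True, k: True, q: True}


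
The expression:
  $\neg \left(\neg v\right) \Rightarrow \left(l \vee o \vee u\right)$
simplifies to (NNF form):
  $l \vee o \vee u \vee \neg v$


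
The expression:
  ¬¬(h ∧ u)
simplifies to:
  h ∧ u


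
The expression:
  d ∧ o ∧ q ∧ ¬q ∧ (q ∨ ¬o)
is never true.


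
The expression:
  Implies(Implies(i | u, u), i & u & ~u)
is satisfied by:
  {i: True, u: False}


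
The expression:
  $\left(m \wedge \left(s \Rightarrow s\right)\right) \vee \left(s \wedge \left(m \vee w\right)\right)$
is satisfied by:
  {m: True, w: True, s: True}
  {m: True, w: True, s: False}
  {m: True, s: True, w: False}
  {m: True, s: False, w: False}
  {w: True, s: True, m: False}


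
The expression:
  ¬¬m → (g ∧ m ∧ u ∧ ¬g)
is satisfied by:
  {m: False}


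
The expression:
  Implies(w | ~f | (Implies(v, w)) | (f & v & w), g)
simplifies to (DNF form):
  g | (f & v & ~w)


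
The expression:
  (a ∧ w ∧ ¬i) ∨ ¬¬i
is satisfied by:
  {i: True, w: True, a: True}
  {i: True, w: True, a: False}
  {i: True, a: True, w: False}
  {i: True, a: False, w: False}
  {w: True, a: True, i: False}


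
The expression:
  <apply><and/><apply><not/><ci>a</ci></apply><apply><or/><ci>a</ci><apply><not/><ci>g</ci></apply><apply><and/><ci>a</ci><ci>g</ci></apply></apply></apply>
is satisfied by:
  {g: False, a: False}


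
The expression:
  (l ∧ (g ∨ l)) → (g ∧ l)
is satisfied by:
  {g: True, l: False}
  {l: False, g: False}
  {l: True, g: True}


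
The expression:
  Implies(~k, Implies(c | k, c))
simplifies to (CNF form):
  True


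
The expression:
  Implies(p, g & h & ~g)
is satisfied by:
  {p: False}


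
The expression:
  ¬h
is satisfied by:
  {h: False}


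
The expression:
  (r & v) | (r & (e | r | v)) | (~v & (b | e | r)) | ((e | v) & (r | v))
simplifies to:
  b | e | r | v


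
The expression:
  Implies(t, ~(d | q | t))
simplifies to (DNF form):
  ~t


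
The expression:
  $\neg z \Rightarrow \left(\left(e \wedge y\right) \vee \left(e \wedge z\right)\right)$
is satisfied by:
  {y: True, z: True, e: True}
  {y: True, z: True, e: False}
  {z: True, e: True, y: False}
  {z: True, e: False, y: False}
  {y: True, e: True, z: False}


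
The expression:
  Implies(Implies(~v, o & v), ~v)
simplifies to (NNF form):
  ~v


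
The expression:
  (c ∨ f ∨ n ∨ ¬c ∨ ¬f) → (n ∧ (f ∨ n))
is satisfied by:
  {n: True}


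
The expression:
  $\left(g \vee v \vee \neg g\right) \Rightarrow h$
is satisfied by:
  {h: True}


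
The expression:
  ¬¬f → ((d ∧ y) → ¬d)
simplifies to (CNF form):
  ¬d ∨ ¬f ∨ ¬y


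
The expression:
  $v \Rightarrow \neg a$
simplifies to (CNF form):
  $\neg a \vee \neg v$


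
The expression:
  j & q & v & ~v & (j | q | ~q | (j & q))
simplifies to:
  False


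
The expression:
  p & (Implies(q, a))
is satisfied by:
  {p: True, a: True, q: False}
  {p: True, q: False, a: False}
  {p: True, a: True, q: True}


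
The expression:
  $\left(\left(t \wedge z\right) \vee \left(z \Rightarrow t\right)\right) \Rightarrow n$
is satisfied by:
  {n: True, z: True, t: False}
  {n: True, t: False, z: False}
  {n: True, z: True, t: True}
  {n: True, t: True, z: False}
  {z: True, t: False, n: False}


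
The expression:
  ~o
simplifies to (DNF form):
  ~o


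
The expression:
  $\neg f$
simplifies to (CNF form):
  $\neg f$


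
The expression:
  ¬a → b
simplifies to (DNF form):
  a ∨ b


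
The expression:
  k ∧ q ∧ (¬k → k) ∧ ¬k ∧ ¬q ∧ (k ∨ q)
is never true.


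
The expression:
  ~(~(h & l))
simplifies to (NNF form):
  h & l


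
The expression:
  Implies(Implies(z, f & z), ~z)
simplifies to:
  ~f | ~z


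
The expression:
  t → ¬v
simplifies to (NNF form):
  ¬t ∨ ¬v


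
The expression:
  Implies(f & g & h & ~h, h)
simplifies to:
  True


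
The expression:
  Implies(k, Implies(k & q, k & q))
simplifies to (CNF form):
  True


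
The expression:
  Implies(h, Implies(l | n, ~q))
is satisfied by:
  {n: False, h: False, q: False, l: False}
  {l: True, n: False, h: False, q: False}
  {n: True, l: False, h: False, q: False}
  {l: True, n: True, h: False, q: False}
  {q: True, l: False, n: False, h: False}
  {q: True, l: True, n: False, h: False}
  {q: True, n: True, l: False, h: False}
  {q: True, l: True, n: True, h: False}
  {h: True, q: False, n: False, l: False}
  {h: True, l: True, q: False, n: False}
  {h: True, n: True, q: False, l: False}
  {l: True, h: True, n: True, q: False}
  {h: True, q: True, l: False, n: False}


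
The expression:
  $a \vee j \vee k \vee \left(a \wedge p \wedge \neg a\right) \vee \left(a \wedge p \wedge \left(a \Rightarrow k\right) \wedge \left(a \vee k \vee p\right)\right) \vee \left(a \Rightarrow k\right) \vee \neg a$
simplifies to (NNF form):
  $\text{True}$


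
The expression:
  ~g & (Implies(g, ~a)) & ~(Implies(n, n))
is never true.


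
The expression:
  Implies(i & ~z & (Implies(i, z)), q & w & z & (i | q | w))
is always true.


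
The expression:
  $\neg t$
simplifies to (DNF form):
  $\neg t$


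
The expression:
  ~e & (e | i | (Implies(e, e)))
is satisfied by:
  {e: False}


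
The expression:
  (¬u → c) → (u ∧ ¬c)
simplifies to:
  ¬c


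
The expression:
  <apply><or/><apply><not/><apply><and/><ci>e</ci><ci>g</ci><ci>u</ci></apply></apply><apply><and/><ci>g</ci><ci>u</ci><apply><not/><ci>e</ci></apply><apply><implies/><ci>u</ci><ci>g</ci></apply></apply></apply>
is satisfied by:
  {g: False, e: False, u: False}
  {u: True, g: False, e: False}
  {e: True, g: False, u: False}
  {u: True, e: True, g: False}
  {g: True, u: False, e: False}
  {u: True, g: True, e: False}
  {e: True, g: True, u: False}


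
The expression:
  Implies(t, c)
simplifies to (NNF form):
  c | ~t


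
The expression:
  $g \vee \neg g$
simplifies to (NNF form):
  $\text{True}$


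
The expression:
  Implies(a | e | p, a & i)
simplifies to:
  (a | ~e) & (a | ~p) & (i | ~a)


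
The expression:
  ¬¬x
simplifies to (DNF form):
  x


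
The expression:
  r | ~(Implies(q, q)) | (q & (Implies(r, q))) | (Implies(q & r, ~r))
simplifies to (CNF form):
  True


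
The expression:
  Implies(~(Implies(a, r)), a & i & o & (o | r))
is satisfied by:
  {r: True, i: True, o: True, a: False}
  {r: True, i: True, o: False, a: False}
  {r: True, o: True, i: False, a: False}
  {r: True, o: False, i: False, a: False}
  {i: True, o: True, r: False, a: False}
  {i: True, r: False, o: False, a: False}
  {i: False, o: True, r: False, a: False}
  {i: False, r: False, o: False, a: False}
  {r: True, a: True, i: True, o: True}
  {r: True, a: True, i: True, o: False}
  {r: True, a: True, o: True, i: False}
  {r: True, a: True, o: False, i: False}
  {a: True, i: True, o: True, r: False}


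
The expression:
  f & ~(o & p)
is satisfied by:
  {f: True, p: False, o: False}
  {o: True, f: True, p: False}
  {p: True, f: True, o: False}


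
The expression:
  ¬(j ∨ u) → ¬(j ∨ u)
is always true.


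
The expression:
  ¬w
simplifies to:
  ¬w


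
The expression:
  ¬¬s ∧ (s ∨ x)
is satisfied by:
  {s: True}


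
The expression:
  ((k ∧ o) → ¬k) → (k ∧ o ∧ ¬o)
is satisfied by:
  {o: True, k: True}


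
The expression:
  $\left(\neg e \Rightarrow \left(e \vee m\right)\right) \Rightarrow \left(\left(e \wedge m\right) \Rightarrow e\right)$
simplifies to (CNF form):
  $\text{True}$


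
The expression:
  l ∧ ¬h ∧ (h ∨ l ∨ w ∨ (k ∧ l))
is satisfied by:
  {l: True, h: False}


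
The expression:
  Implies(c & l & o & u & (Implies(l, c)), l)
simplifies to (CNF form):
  True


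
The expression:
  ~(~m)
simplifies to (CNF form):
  m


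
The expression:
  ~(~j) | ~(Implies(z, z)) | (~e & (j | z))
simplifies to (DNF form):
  j | (z & ~e)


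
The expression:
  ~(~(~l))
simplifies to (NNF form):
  ~l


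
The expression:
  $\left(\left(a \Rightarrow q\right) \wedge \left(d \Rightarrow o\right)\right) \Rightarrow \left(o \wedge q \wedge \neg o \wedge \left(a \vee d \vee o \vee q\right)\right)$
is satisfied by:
  {a: True, d: True, q: False, o: False}
  {a: True, q: False, d: False, o: False}
  {d: True, a: False, q: False, o: False}
  {o: True, a: True, d: True, q: False}
  {o: True, a: True, q: False, d: False}
  {a: True, d: True, q: True, o: False}
  {d: True, q: True, o: False, a: False}


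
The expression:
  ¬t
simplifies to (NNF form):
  ¬t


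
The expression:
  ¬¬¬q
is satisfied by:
  {q: False}


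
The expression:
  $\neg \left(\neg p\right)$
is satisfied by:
  {p: True}


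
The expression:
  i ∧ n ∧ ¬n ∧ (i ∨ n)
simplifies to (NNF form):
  False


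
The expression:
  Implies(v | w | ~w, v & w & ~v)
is never true.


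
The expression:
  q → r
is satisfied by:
  {r: True, q: False}
  {q: False, r: False}
  {q: True, r: True}


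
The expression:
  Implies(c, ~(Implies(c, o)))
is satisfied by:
  {c: False, o: False}
  {o: True, c: False}
  {c: True, o: False}


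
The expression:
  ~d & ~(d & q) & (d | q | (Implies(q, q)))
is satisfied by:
  {d: False}


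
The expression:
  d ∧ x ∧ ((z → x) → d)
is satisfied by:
  {d: True, x: True}


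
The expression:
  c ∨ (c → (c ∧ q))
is always true.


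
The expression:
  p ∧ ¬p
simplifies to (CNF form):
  False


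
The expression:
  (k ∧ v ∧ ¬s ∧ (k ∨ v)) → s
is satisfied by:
  {s: True, k: False, v: False}
  {k: False, v: False, s: False}
  {v: True, s: True, k: False}
  {v: True, k: False, s: False}
  {s: True, k: True, v: False}
  {k: True, s: False, v: False}
  {v: True, k: True, s: True}


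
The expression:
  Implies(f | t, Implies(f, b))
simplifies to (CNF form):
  b | ~f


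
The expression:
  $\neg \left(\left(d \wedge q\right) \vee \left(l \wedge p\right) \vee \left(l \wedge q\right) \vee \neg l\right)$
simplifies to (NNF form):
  $l \wedge \neg p \wedge \neg q$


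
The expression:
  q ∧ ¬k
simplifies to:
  q ∧ ¬k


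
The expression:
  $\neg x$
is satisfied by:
  {x: False}


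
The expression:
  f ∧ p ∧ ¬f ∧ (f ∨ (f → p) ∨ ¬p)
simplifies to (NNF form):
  False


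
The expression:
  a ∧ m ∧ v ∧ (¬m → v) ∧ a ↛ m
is never true.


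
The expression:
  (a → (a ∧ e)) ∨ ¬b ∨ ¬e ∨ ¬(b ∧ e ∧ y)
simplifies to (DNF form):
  True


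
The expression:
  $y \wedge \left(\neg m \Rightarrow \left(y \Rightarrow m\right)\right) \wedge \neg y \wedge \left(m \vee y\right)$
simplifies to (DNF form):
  $\text{False}$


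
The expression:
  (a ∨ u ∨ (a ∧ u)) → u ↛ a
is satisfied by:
  {a: False}


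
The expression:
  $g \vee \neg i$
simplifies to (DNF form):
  $g \vee \neg i$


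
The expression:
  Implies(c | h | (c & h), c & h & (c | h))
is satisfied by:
  {h: False, c: False}
  {c: True, h: True}


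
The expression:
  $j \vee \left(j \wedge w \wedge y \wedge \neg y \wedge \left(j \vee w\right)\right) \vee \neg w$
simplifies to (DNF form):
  $j \vee \neg w$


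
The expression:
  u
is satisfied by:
  {u: True}


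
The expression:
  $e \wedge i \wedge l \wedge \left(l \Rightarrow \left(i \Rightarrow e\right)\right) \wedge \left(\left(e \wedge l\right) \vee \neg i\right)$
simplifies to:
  $e \wedge i \wedge l$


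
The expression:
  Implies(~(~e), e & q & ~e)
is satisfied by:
  {e: False}


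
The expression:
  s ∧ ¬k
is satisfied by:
  {s: True, k: False}


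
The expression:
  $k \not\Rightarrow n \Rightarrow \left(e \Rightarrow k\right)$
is always true.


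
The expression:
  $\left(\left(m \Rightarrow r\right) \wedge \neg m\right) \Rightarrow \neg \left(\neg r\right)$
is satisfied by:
  {r: True, m: True}
  {r: True, m: False}
  {m: True, r: False}


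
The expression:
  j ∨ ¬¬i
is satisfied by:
  {i: True, j: True}
  {i: True, j: False}
  {j: True, i: False}


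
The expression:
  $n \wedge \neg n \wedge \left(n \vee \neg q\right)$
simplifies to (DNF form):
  $\text{False}$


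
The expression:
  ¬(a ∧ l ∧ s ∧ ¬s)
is always true.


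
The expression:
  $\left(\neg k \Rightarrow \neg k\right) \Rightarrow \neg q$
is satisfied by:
  {q: False}


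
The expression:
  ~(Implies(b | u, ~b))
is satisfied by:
  {b: True}


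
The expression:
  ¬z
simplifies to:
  ¬z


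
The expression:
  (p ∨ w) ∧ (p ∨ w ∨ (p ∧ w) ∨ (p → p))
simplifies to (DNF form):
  p ∨ w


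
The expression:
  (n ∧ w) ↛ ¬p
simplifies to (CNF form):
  n ∧ p ∧ w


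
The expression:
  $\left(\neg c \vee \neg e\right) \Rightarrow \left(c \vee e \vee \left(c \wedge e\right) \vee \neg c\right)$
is always true.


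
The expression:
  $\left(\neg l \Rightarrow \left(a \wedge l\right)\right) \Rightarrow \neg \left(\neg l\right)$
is always true.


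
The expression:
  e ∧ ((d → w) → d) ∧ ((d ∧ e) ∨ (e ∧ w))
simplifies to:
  d ∧ e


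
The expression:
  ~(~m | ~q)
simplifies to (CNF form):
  m & q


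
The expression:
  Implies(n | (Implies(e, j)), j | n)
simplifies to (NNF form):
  e | j | n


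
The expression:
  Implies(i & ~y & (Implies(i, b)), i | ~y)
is always true.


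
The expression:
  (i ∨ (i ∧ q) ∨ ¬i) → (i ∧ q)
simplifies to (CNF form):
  i ∧ q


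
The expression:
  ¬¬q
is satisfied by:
  {q: True}


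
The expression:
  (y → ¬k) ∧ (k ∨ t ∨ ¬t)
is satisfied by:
  {k: False, y: False}
  {y: True, k: False}
  {k: True, y: False}


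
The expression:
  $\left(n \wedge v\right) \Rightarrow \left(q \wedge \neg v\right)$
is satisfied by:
  {v: False, n: False}
  {n: True, v: False}
  {v: True, n: False}


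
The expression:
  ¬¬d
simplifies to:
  d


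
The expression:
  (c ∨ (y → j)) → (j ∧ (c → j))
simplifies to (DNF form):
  j ∨ (y ∧ ¬c)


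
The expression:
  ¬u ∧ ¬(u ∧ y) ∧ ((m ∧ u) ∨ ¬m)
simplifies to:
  ¬m ∧ ¬u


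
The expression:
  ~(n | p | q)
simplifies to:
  ~n & ~p & ~q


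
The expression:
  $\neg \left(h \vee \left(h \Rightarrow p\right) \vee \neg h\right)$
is never true.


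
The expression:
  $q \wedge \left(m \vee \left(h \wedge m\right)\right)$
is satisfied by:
  {m: True, q: True}


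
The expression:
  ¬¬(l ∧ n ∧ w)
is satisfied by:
  {w: True, n: True, l: True}


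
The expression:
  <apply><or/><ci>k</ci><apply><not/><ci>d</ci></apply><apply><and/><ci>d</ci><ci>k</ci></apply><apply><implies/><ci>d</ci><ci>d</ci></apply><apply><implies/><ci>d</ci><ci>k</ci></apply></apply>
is always true.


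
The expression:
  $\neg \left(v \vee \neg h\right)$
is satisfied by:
  {h: True, v: False}


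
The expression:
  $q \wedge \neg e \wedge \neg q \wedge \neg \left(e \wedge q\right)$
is never true.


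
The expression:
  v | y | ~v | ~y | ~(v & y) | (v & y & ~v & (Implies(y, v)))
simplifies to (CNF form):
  True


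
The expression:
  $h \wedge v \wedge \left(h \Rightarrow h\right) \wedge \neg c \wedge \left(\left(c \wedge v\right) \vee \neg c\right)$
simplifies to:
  $h \wedge v \wedge \neg c$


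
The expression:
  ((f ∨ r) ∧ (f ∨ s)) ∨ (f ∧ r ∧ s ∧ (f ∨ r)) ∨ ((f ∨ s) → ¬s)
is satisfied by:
  {r: True, f: True, s: False}
  {r: True, s: False, f: False}
  {f: True, s: False, r: False}
  {f: False, s: False, r: False}
  {r: True, f: True, s: True}
  {r: True, s: True, f: False}
  {f: True, s: True, r: False}


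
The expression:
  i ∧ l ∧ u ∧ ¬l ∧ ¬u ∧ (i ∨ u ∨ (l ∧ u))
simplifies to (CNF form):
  False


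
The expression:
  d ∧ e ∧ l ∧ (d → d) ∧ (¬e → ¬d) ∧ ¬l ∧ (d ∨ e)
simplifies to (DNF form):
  False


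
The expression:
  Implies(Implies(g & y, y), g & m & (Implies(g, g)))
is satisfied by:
  {m: True, g: True}


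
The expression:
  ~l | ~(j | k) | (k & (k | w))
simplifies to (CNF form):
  k | ~j | ~l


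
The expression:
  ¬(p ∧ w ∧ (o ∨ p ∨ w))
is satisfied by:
  {p: False, w: False}
  {w: True, p: False}
  {p: True, w: False}


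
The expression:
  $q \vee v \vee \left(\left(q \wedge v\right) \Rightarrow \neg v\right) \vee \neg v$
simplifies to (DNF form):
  $\text{True}$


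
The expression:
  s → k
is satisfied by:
  {k: True, s: False}
  {s: False, k: False}
  {s: True, k: True}


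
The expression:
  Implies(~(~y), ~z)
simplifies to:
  ~y | ~z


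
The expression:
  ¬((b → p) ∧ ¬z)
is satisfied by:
  {z: True, b: True, p: False}
  {z: True, b: False, p: False}
  {z: True, p: True, b: True}
  {z: True, p: True, b: False}
  {b: True, p: False, z: False}


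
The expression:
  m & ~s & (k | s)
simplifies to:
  k & m & ~s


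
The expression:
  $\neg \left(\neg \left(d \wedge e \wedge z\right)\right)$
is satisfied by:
  {z: True, e: True, d: True}


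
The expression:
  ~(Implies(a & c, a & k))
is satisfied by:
  {a: True, c: True, k: False}


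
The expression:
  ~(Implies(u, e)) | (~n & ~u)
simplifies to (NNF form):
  (u & ~e) | (~n & ~u)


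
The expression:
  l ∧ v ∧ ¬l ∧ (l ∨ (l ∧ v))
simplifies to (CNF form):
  False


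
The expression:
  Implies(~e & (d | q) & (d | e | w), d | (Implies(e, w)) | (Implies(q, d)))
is always true.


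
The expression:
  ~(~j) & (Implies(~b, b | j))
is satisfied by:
  {j: True}


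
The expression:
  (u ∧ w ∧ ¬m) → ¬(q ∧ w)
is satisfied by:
  {m: True, w: False, u: False, q: False}
  {m: False, w: False, u: False, q: False}
  {m: True, q: True, w: False, u: False}
  {q: True, m: False, w: False, u: False}
  {m: True, u: True, q: False, w: False}
  {u: True, q: False, w: False, m: False}
  {m: True, q: True, u: True, w: False}
  {q: True, u: True, m: False, w: False}
  {m: True, w: True, q: False, u: False}
  {w: True, q: False, u: False, m: False}
  {m: True, q: True, w: True, u: False}
  {q: True, w: True, m: False, u: False}
  {m: True, u: True, w: True, q: False}
  {u: True, w: True, q: False, m: False}
  {m: True, q: True, u: True, w: True}


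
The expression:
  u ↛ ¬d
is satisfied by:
  {u: True, d: True}


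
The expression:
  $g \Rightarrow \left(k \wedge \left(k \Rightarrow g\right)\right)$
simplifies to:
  $k \vee \neg g$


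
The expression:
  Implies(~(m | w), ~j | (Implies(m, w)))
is always true.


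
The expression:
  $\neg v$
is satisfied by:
  {v: False}


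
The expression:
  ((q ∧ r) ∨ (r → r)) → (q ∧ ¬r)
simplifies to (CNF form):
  q ∧ ¬r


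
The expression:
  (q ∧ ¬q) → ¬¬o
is always true.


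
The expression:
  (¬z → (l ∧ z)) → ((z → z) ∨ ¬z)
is always true.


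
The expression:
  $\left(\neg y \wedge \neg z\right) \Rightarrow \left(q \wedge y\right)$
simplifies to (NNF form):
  $y \vee z$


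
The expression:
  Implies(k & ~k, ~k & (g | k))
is always true.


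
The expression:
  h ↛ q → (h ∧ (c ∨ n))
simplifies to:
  c ∨ n ∨ q ∨ ¬h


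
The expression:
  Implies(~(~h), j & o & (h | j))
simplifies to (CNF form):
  (j | ~h) & (o | ~h)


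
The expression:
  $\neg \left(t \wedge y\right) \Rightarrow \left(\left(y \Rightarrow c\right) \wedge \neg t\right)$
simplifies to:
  $\left(c \wedge \neg t\right) \vee \left(t \wedge y\right) \vee \left(\neg t \wedge \neg y\right)$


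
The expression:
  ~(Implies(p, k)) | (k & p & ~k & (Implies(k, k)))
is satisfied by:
  {p: True, k: False}


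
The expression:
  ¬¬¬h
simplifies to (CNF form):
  ¬h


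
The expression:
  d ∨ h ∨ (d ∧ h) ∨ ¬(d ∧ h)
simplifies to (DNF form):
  True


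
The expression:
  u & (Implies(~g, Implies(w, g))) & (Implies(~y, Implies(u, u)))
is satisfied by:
  {g: True, u: True, w: False}
  {u: True, w: False, g: False}
  {g: True, w: True, u: True}


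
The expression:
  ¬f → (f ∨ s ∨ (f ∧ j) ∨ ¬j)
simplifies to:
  f ∨ s ∨ ¬j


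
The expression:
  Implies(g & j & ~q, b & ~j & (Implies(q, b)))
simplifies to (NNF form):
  q | ~g | ~j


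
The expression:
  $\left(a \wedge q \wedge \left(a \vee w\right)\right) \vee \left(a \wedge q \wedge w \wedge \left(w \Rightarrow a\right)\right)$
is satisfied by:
  {a: True, q: True}


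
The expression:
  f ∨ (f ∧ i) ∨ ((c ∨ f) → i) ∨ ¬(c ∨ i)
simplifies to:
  f ∨ i ∨ ¬c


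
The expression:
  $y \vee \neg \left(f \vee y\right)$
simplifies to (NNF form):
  $y \vee \neg f$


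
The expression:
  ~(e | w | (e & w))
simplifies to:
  ~e & ~w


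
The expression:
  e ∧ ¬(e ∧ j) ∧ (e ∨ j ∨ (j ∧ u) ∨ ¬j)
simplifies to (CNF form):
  e ∧ ¬j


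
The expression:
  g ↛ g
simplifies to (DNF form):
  False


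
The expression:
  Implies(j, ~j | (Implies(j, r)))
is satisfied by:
  {r: True, j: False}
  {j: False, r: False}
  {j: True, r: True}


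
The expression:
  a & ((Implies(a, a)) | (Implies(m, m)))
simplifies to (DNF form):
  a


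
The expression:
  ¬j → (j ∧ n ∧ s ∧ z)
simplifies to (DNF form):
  j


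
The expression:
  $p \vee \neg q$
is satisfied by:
  {p: True, q: False}
  {q: False, p: False}
  {q: True, p: True}


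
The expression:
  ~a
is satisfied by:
  {a: False}


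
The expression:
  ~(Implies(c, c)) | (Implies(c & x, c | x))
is always true.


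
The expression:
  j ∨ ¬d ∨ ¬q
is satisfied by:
  {j: True, q: False, d: False}
  {j: False, q: False, d: False}
  {d: True, j: True, q: False}
  {d: True, j: False, q: False}
  {q: True, j: True, d: False}
  {q: True, j: False, d: False}
  {q: True, d: True, j: True}


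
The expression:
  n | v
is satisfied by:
  {n: True, v: True}
  {n: True, v: False}
  {v: True, n: False}


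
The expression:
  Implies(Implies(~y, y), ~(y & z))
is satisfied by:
  {z: False, y: False}
  {y: True, z: False}
  {z: True, y: False}


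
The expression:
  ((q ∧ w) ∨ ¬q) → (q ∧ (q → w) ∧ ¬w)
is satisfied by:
  {q: True, w: False}


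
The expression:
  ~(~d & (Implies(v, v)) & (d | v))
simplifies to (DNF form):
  d | ~v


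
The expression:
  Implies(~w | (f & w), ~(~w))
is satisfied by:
  {w: True}


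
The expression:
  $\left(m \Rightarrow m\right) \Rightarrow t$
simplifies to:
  $t$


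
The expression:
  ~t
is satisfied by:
  {t: False}


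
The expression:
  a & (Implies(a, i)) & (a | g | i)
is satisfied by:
  {a: True, i: True}


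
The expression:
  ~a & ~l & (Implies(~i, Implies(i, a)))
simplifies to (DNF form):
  ~a & ~l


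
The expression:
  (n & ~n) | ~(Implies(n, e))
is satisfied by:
  {n: True, e: False}


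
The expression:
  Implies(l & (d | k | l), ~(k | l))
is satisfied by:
  {l: False}


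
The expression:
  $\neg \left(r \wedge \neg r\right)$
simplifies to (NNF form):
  $\text{True}$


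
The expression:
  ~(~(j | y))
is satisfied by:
  {y: True, j: True}
  {y: True, j: False}
  {j: True, y: False}


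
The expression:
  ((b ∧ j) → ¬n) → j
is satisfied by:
  {j: True}


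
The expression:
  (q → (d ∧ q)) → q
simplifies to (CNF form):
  q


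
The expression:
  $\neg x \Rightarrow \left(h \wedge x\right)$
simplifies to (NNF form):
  $x$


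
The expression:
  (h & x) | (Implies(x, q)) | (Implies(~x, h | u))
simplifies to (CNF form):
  True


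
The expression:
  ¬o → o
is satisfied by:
  {o: True}


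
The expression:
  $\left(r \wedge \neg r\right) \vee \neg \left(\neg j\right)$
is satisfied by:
  {j: True}


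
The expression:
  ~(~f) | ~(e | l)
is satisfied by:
  {f: True, e: False, l: False}
  {l: True, f: True, e: False}
  {f: True, e: True, l: False}
  {l: True, f: True, e: True}
  {l: False, e: False, f: False}


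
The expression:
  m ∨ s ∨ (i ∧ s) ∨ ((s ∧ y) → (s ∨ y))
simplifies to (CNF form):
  True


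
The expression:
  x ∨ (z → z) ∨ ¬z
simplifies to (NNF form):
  True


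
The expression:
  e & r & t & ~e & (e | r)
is never true.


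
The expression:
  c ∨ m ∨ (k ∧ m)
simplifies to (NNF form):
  c ∨ m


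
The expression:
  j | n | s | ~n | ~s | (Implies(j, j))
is always true.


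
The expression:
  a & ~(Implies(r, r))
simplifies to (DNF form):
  False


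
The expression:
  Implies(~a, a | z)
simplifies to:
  a | z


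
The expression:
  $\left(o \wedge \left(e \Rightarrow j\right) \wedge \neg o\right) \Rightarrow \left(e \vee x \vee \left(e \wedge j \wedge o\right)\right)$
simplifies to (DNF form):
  $\text{True}$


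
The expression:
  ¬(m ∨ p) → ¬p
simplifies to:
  True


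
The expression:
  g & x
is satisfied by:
  {x: True, g: True}


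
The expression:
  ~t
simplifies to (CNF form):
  ~t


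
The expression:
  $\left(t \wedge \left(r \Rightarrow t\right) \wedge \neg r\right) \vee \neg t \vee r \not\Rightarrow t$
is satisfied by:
  {t: False, r: False}
  {r: True, t: False}
  {t: True, r: False}


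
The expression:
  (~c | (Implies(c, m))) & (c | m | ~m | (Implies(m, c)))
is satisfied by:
  {m: True, c: False}
  {c: False, m: False}
  {c: True, m: True}


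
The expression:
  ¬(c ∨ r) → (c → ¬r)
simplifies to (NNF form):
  True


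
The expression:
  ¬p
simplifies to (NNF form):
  ¬p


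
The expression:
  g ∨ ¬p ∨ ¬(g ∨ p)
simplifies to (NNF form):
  g ∨ ¬p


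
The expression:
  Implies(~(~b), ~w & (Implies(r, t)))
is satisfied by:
  {t: True, r: False, b: False, w: False}
  {w: False, r: False, t: False, b: False}
  {t: True, r: True, w: False, b: False}
  {r: True, w: False, t: False, b: False}
  {w: True, t: True, r: False, b: False}
  {w: True, r: False, t: False, b: False}
  {w: True, t: True, r: True, b: False}
  {w: True, r: True, t: False, b: False}
  {b: True, t: True, w: False, r: False}
  {b: True, w: False, r: False, t: False}
  {b: True, t: True, r: True, w: False}


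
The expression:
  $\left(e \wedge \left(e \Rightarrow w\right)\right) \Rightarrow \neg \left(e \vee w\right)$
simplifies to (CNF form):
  $\neg e \vee \neg w$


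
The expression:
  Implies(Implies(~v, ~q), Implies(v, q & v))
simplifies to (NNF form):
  q | ~v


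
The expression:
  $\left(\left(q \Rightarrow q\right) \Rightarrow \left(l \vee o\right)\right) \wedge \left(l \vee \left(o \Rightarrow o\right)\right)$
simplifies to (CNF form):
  $l \vee o$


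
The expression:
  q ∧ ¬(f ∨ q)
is never true.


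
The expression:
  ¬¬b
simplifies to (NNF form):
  b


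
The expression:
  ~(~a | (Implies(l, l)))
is never true.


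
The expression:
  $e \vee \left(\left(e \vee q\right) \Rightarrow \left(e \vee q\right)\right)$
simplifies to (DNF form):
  $\text{True}$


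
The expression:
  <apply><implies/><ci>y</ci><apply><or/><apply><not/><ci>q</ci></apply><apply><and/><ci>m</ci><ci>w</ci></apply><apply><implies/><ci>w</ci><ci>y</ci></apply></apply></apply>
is always true.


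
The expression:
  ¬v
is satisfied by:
  {v: False}


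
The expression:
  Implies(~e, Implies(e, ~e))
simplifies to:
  True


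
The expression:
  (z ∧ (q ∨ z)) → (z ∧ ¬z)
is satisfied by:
  {z: False}


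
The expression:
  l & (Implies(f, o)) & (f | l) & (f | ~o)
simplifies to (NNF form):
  l & (f | ~o) & (o | ~f)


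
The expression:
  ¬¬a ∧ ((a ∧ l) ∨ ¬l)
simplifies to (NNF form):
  a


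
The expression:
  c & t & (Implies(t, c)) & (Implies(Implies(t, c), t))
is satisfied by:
  {t: True, c: True}


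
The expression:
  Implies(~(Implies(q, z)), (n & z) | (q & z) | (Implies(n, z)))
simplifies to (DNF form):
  z | ~n | ~q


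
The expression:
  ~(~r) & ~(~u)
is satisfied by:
  {r: True, u: True}


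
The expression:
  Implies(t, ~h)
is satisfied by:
  {h: False, t: False}
  {t: True, h: False}
  {h: True, t: False}


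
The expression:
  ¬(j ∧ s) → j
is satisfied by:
  {j: True}


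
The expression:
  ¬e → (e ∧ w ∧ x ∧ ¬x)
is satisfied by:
  {e: True}


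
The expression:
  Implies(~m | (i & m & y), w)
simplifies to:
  w | (m & ~i) | (m & ~y)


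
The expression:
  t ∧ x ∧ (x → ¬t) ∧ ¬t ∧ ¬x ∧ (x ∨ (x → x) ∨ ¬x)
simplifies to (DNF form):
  False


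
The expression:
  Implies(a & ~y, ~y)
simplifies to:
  True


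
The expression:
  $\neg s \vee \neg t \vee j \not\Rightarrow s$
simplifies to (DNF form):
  $\neg s \vee \neg t$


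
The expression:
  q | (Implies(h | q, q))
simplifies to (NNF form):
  q | ~h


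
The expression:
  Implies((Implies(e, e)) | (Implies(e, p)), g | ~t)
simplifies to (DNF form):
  g | ~t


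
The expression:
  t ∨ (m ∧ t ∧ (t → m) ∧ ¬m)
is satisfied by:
  {t: True}


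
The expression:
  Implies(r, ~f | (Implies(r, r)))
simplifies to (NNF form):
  True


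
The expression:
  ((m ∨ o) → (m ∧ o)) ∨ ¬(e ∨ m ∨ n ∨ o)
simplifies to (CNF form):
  (m ∨ ¬m) ∧ (m ∨ ¬o) ∧ (o ∨ ¬m) ∧ (o ∨ ¬o)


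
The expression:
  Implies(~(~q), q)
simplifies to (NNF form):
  True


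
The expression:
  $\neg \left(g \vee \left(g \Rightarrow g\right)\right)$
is never true.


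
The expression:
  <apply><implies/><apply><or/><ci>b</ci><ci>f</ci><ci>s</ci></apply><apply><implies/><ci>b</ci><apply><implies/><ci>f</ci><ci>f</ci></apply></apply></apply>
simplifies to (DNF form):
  <true/>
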